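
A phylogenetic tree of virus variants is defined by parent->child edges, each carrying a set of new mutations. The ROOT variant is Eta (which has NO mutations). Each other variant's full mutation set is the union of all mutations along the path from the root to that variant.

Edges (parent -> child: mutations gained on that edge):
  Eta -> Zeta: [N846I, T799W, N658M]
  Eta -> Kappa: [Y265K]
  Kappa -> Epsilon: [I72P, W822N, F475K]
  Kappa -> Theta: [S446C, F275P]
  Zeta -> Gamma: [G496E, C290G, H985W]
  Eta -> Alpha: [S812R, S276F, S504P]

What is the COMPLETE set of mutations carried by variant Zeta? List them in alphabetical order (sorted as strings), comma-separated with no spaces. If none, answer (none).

Answer: N658M,N846I,T799W

Derivation:
At Eta: gained [] -> total []
At Zeta: gained ['N846I', 'T799W', 'N658M'] -> total ['N658M', 'N846I', 'T799W']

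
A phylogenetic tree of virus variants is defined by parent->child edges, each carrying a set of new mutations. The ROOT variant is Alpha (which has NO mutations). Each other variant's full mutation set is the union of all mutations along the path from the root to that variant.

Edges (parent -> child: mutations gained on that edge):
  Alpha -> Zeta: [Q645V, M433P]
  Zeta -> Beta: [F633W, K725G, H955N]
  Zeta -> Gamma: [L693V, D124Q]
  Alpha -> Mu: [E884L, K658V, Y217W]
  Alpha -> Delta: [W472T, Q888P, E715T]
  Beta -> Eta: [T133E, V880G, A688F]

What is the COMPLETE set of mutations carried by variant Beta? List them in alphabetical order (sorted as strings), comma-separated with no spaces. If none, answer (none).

At Alpha: gained [] -> total []
At Zeta: gained ['Q645V', 'M433P'] -> total ['M433P', 'Q645V']
At Beta: gained ['F633W', 'K725G', 'H955N'] -> total ['F633W', 'H955N', 'K725G', 'M433P', 'Q645V']

Answer: F633W,H955N,K725G,M433P,Q645V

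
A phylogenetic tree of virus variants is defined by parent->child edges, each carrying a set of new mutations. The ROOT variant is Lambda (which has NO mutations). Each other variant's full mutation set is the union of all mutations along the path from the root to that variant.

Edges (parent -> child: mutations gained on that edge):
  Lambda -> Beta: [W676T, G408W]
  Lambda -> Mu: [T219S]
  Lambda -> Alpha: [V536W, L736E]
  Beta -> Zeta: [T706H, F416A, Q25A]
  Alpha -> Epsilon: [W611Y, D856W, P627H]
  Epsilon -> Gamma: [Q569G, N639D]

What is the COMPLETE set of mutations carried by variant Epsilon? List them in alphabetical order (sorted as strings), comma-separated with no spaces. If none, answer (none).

At Lambda: gained [] -> total []
At Alpha: gained ['V536W', 'L736E'] -> total ['L736E', 'V536W']
At Epsilon: gained ['W611Y', 'D856W', 'P627H'] -> total ['D856W', 'L736E', 'P627H', 'V536W', 'W611Y']

Answer: D856W,L736E,P627H,V536W,W611Y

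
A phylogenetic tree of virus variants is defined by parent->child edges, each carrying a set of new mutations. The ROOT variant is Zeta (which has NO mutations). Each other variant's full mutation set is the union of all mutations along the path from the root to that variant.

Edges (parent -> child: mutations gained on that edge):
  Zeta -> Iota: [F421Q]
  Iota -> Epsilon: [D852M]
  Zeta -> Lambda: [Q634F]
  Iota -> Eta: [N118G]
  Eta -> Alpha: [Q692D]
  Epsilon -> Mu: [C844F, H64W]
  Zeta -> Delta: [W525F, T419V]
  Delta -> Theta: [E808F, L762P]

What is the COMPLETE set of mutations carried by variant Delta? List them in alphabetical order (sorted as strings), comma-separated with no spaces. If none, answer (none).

At Zeta: gained [] -> total []
At Delta: gained ['W525F', 'T419V'] -> total ['T419V', 'W525F']

Answer: T419V,W525F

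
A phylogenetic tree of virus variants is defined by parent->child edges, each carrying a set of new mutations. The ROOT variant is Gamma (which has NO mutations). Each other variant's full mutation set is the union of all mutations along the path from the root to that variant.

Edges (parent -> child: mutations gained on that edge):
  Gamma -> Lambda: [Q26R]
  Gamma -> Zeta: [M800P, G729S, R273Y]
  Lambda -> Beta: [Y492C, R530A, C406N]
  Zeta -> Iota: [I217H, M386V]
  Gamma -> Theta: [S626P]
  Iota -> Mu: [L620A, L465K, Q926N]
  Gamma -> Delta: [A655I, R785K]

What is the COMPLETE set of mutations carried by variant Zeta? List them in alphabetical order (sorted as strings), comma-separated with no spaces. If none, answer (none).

Answer: G729S,M800P,R273Y

Derivation:
At Gamma: gained [] -> total []
At Zeta: gained ['M800P', 'G729S', 'R273Y'] -> total ['G729S', 'M800P', 'R273Y']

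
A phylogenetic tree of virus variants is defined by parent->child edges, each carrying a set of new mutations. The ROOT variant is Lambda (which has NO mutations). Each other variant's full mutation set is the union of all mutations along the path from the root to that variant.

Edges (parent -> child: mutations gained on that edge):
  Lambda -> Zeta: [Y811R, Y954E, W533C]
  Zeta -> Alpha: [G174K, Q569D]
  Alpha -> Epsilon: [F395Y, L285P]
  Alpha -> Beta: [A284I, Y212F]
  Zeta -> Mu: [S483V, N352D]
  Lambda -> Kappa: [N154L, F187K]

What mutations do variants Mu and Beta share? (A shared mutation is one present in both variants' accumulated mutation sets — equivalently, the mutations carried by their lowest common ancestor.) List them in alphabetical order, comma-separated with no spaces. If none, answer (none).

Answer: W533C,Y811R,Y954E

Derivation:
Accumulating mutations along path to Mu:
  At Lambda: gained [] -> total []
  At Zeta: gained ['Y811R', 'Y954E', 'W533C'] -> total ['W533C', 'Y811R', 'Y954E']
  At Mu: gained ['S483V', 'N352D'] -> total ['N352D', 'S483V', 'W533C', 'Y811R', 'Y954E']
Mutations(Mu) = ['N352D', 'S483V', 'W533C', 'Y811R', 'Y954E']
Accumulating mutations along path to Beta:
  At Lambda: gained [] -> total []
  At Zeta: gained ['Y811R', 'Y954E', 'W533C'] -> total ['W533C', 'Y811R', 'Y954E']
  At Alpha: gained ['G174K', 'Q569D'] -> total ['G174K', 'Q569D', 'W533C', 'Y811R', 'Y954E']
  At Beta: gained ['A284I', 'Y212F'] -> total ['A284I', 'G174K', 'Q569D', 'W533C', 'Y212F', 'Y811R', 'Y954E']
Mutations(Beta) = ['A284I', 'G174K', 'Q569D', 'W533C', 'Y212F', 'Y811R', 'Y954E']
Intersection: ['N352D', 'S483V', 'W533C', 'Y811R', 'Y954E'] ∩ ['A284I', 'G174K', 'Q569D', 'W533C', 'Y212F', 'Y811R', 'Y954E'] = ['W533C', 'Y811R', 'Y954E']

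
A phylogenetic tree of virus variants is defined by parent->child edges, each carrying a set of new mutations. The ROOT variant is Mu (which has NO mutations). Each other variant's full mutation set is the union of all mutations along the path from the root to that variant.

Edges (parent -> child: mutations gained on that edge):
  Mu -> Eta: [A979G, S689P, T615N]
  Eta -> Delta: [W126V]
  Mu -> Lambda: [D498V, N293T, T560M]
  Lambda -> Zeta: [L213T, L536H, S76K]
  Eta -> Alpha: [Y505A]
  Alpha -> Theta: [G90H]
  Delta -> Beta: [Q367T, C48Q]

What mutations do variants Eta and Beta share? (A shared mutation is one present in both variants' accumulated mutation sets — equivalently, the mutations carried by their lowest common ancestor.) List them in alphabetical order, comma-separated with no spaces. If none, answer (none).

Accumulating mutations along path to Eta:
  At Mu: gained [] -> total []
  At Eta: gained ['A979G', 'S689P', 'T615N'] -> total ['A979G', 'S689P', 'T615N']
Mutations(Eta) = ['A979G', 'S689P', 'T615N']
Accumulating mutations along path to Beta:
  At Mu: gained [] -> total []
  At Eta: gained ['A979G', 'S689P', 'T615N'] -> total ['A979G', 'S689P', 'T615N']
  At Delta: gained ['W126V'] -> total ['A979G', 'S689P', 'T615N', 'W126V']
  At Beta: gained ['Q367T', 'C48Q'] -> total ['A979G', 'C48Q', 'Q367T', 'S689P', 'T615N', 'W126V']
Mutations(Beta) = ['A979G', 'C48Q', 'Q367T', 'S689P', 'T615N', 'W126V']
Intersection: ['A979G', 'S689P', 'T615N'] ∩ ['A979G', 'C48Q', 'Q367T', 'S689P', 'T615N', 'W126V'] = ['A979G', 'S689P', 'T615N']

Answer: A979G,S689P,T615N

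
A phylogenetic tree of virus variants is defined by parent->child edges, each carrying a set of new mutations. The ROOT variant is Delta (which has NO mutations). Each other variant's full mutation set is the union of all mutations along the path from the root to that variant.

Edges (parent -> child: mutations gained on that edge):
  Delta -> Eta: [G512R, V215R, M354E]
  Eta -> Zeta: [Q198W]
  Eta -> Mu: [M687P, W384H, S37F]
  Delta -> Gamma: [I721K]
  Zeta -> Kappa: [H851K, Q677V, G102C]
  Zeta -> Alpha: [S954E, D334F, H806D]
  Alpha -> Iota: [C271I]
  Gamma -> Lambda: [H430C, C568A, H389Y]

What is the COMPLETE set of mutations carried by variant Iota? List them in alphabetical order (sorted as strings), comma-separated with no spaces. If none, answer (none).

At Delta: gained [] -> total []
At Eta: gained ['G512R', 'V215R', 'M354E'] -> total ['G512R', 'M354E', 'V215R']
At Zeta: gained ['Q198W'] -> total ['G512R', 'M354E', 'Q198W', 'V215R']
At Alpha: gained ['S954E', 'D334F', 'H806D'] -> total ['D334F', 'G512R', 'H806D', 'M354E', 'Q198W', 'S954E', 'V215R']
At Iota: gained ['C271I'] -> total ['C271I', 'D334F', 'G512R', 'H806D', 'M354E', 'Q198W', 'S954E', 'V215R']

Answer: C271I,D334F,G512R,H806D,M354E,Q198W,S954E,V215R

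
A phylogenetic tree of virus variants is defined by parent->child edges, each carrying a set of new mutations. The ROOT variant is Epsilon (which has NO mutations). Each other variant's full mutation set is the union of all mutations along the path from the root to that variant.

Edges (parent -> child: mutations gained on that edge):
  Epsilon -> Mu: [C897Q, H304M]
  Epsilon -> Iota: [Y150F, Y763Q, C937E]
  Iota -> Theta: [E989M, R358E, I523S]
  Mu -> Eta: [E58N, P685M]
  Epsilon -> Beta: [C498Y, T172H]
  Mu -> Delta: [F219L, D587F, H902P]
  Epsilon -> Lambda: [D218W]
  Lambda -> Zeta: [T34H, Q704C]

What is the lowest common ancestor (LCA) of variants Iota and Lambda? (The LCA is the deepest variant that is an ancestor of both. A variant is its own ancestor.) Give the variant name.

Answer: Epsilon

Derivation:
Path from root to Iota: Epsilon -> Iota
  ancestors of Iota: {Epsilon, Iota}
Path from root to Lambda: Epsilon -> Lambda
  ancestors of Lambda: {Epsilon, Lambda}
Common ancestors: {Epsilon}
Walk up from Lambda: Lambda (not in ancestors of Iota), Epsilon (in ancestors of Iota)
Deepest common ancestor (LCA) = Epsilon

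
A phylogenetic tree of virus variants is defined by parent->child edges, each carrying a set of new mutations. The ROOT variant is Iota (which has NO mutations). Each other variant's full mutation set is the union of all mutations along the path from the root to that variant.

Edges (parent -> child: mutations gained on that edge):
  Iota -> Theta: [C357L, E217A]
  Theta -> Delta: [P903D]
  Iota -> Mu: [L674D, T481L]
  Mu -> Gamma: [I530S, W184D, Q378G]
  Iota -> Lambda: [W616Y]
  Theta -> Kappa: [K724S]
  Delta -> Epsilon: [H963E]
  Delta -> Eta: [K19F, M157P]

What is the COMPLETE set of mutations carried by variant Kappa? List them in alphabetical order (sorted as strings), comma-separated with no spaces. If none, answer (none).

Answer: C357L,E217A,K724S

Derivation:
At Iota: gained [] -> total []
At Theta: gained ['C357L', 'E217A'] -> total ['C357L', 'E217A']
At Kappa: gained ['K724S'] -> total ['C357L', 'E217A', 'K724S']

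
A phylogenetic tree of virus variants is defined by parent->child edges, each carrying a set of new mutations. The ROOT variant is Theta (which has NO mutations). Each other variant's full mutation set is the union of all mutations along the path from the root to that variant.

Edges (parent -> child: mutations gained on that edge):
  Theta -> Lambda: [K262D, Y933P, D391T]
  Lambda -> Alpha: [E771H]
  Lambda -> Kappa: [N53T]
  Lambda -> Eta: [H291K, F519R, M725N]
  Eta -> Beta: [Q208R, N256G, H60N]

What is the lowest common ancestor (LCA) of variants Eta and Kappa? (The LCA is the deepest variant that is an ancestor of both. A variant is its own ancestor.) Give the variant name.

Path from root to Eta: Theta -> Lambda -> Eta
  ancestors of Eta: {Theta, Lambda, Eta}
Path from root to Kappa: Theta -> Lambda -> Kappa
  ancestors of Kappa: {Theta, Lambda, Kappa}
Common ancestors: {Theta, Lambda}
Walk up from Kappa: Kappa (not in ancestors of Eta), Lambda (in ancestors of Eta), Theta (in ancestors of Eta)
Deepest common ancestor (LCA) = Lambda

Answer: Lambda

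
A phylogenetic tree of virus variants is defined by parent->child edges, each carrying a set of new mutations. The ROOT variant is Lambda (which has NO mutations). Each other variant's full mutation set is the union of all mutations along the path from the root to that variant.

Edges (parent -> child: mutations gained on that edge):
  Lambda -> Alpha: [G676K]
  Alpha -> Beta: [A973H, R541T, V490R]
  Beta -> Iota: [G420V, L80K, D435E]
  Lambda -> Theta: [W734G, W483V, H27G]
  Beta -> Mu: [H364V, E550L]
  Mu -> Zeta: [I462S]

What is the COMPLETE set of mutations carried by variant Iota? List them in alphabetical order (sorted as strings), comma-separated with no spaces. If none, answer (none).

Answer: A973H,D435E,G420V,G676K,L80K,R541T,V490R

Derivation:
At Lambda: gained [] -> total []
At Alpha: gained ['G676K'] -> total ['G676K']
At Beta: gained ['A973H', 'R541T', 'V490R'] -> total ['A973H', 'G676K', 'R541T', 'V490R']
At Iota: gained ['G420V', 'L80K', 'D435E'] -> total ['A973H', 'D435E', 'G420V', 'G676K', 'L80K', 'R541T', 'V490R']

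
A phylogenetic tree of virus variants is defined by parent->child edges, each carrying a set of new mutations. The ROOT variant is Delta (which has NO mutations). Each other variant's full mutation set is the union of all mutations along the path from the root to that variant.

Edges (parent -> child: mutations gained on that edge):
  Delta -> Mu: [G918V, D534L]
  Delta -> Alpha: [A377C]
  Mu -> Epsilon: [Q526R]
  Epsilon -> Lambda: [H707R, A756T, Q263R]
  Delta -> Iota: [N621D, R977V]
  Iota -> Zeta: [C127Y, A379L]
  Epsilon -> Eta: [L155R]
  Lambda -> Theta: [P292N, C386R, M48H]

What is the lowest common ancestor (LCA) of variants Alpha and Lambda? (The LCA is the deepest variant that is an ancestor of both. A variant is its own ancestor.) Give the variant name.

Path from root to Alpha: Delta -> Alpha
  ancestors of Alpha: {Delta, Alpha}
Path from root to Lambda: Delta -> Mu -> Epsilon -> Lambda
  ancestors of Lambda: {Delta, Mu, Epsilon, Lambda}
Common ancestors: {Delta}
Walk up from Lambda: Lambda (not in ancestors of Alpha), Epsilon (not in ancestors of Alpha), Mu (not in ancestors of Alpha), Delta (in ancestors of Alpha)
Deepest common ancestor (LCA) = Delta

Answer: Delta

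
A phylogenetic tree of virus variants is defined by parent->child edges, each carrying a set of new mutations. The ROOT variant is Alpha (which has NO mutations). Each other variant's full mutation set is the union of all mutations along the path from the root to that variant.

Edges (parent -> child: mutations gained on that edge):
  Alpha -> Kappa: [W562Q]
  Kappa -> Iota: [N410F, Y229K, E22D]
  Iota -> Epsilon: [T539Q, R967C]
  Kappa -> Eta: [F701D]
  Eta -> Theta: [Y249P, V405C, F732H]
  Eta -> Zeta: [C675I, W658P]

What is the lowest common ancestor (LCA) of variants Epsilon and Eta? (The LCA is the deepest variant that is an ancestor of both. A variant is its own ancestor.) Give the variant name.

Path from root to Epsilon: Alpha -> Kappa -> Iota -> Epsilon
  ancestors of Epsilon: {Alpha, Kappa, Iota, Epsilon}
Path from root to Eta: Alpha -> Kappa -> Eta
  ancestors of Eta: {Alpha, Kappa, Eta}
Common ancestors: {Alpha, Kappa}
Walk up from Eta: Eta (not in ancestors of Epsilon), Kappa (in ancestors of Epsilon), Alpha (in ancestors of Epsilon)
Deepest common ancestor (LCA) = Kappa

Answer: Kappa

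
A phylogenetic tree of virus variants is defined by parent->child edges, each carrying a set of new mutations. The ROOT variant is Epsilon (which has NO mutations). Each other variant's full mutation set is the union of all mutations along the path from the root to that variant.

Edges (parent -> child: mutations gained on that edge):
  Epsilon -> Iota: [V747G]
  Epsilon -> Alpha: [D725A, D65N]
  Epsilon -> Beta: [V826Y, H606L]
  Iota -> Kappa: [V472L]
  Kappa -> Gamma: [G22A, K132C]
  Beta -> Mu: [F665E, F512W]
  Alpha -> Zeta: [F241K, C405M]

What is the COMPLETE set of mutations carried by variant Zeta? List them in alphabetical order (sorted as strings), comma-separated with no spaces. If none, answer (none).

Answer: C405M,D65N,D725A,F241K

Derivation:
At Epsilon: gained [] -> total []
At Alpha: gained ['D725A', 'D65N'] -> total ['D65N', 'D725A']
At Zeta: gained ['F241K', 'C405M'] -> total ['C405M', 'D65N', 'D725A', 'F241K']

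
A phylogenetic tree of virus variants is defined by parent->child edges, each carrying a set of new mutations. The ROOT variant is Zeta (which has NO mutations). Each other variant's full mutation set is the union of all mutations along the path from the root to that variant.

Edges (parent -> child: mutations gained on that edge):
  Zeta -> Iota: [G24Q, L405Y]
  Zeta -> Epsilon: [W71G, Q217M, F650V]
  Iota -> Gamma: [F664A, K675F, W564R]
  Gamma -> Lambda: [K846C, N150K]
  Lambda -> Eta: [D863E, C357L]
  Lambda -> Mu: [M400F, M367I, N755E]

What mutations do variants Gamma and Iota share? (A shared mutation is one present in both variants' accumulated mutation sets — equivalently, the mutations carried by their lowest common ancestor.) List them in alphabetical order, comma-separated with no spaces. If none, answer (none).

Answer: G24Q,L405Y

Derivation:
Accumulating mutations along path to Gamma:
  At Zeta: gained [] -> total []
  At Iota: gained ['G24Q', 'L405Y'] -> total ['G24Q', 'L405Y']
  At Gamma: gained ['F664A', 'K675F', 'W564R'] -> total ['F664A', 'G24Q', 'K675F', 'L405Y', 'W564R']
Mutations(Gamma) = ['F664A', 'G24Q', 'K675F', 'L405Y', 'W564R']
Accumulating mutations along path to Iota:
  At Zeta: gained [] -> total []
  At Iota: gained ['G24Q', 'L405Y'] -> total ['G24Q', 'L405Y']
Mutations(Iota) = ['G24Q', 'L405Y']
Intersection: ['F664A', 'G24Q', 'K675F', 'L405Y', 'W564R'] ∩ ['G24Q', 'L405Y'] = ['G24Q', 'L405Y']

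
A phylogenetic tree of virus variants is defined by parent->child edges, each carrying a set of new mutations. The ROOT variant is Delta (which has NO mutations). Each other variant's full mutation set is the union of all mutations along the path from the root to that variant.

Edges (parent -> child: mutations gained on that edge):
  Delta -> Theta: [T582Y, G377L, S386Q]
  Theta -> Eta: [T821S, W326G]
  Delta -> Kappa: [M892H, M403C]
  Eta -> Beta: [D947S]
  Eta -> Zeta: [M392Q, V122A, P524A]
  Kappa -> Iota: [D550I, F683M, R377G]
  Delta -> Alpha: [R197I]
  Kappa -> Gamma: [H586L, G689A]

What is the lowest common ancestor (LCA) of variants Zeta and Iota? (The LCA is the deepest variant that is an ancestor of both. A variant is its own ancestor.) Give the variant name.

Path from root to Zeta: Delta -> Theta -> Eta -> Zeta
  ancestors of Zeta: {Delta, Theta, Eta, Zeta}
Path from root to Iota: Delta -> Kappa -> Iota
  ancestors of Iota: {Delta, Kappa, Iota}
Common ancestors: {Delta}
Walk up from Iota: Iota (not in ancestors of Zeta), Kappa (not in ancestors of Zeta), Delta (in ancestors of Zeta)
Deepest common ancestor (LCA) = Delta

Answer: Delta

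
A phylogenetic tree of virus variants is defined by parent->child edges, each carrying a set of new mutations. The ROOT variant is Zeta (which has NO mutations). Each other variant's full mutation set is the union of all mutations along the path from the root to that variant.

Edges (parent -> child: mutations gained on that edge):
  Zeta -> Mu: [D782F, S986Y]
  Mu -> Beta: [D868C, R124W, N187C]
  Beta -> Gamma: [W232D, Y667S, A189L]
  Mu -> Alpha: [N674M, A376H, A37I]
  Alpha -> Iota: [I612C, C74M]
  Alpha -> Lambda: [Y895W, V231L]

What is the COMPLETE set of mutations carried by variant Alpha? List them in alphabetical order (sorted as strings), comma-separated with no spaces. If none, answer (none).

Answer: A376H,A37I,D782F,N674M,S986Y

Derivation:
At Zeta: gained [] -> total []
At Mu: gained ['D782F', 'S986Y'] -> total ['D782F', 'S986Y']
At Alpha: gained ['N674M', 'A376H', 'A37I'] -> total ['A376H', 'A37I', 'D782F', 'N674M', 'S986Y']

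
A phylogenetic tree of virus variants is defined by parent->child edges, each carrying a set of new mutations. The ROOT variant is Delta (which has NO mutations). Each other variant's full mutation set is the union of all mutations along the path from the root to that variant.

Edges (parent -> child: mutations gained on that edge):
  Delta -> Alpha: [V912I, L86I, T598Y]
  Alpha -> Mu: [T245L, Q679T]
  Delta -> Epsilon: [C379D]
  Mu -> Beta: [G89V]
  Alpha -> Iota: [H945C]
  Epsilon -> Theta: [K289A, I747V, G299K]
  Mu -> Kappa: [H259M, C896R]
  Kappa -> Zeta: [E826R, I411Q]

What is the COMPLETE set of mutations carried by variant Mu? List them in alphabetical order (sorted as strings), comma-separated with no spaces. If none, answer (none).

At Delta: gained [] -> total []
At Alpha: gained ['V912I', 'L86I', 'T598Y'] -> total ['L86I', 'T598Y', 'V912I']
At Mu: gained ['T245L', 'Q679T'] -> total ['L86I', 'Q679T', 'T245L', 'T598Y', 'V912I']

Answer: L86I,Q679T,T245L,T598Y,V912I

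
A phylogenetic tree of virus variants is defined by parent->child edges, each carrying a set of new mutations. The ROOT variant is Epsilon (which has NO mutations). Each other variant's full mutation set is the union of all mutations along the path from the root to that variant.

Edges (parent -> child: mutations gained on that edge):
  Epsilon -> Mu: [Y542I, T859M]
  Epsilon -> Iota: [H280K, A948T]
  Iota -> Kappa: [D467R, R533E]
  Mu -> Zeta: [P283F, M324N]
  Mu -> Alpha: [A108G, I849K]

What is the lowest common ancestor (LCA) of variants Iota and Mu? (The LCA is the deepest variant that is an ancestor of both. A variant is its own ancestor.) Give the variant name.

Path from root to Iota: Epsilon -> Iota
  ancestors of Iota: {Epsilon, Iota}
Path from root to Mu: Epsilon -> Mu
  ancestors of Mu: {Epsilon, Mu}
Common ancestors: {Epsilon}
Walk up from Mu: Mu (not in ancestors of Iota), Epsilon (in ancestors of Iota)
Deepest common ancestor (LCA) = Epsilon

Answer: Epsilon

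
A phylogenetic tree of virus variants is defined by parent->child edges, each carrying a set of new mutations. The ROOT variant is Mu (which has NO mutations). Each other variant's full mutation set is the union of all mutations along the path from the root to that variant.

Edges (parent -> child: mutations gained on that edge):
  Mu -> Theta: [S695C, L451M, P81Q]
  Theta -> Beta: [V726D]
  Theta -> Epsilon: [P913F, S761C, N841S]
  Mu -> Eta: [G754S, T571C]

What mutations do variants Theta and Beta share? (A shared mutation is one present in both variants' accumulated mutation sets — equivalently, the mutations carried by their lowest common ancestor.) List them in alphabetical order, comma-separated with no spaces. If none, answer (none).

Answer: L451M,P81Q,S695C

Derivation:
Accumulating mutations along path to Theta:
  At Mu: gained [] -> total []
  At Theta: gained ['S695C', 'L451M', 'P81Q'] -> total ['L451M', 'P81Q', 'S695C']
Mutations(Theta) = ['L451M', 'P81Q', 'S695C']
Accumulating mutations along path to Beta:
  At Mu: gained [] -> total []
  At Theta: gained ['S695C', 'L451M', 'P81Q'] -> total ['L451M', 'P81Q', 'S695C']
  At Beta: gained ['V726D'] -> total ['L451M', 'P81Q', 'S695C', 'V726D']
Mutations(Beta) = ['L451M', 'P81Q', 'S695C', 'V726D']
Intersection: ['L451M', 'P81Q', 'S695C'] ∩ ['L451M', 'P81Q', 'S695C', 'V726D'] = ['L451M', 'P81Q', 'S695C']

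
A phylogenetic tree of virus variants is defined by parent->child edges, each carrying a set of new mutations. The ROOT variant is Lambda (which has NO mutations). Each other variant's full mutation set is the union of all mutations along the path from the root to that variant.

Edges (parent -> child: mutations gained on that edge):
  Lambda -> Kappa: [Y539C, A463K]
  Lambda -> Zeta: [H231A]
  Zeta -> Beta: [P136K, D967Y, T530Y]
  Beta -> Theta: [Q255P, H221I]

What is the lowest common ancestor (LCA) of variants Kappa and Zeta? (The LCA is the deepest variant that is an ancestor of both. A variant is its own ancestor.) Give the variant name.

Path from root to Kappa: Lambda -> Kappa
  ancestors of Kappa: {Lambda, Kappa}
Path from root to Zeta: Lambda -> Zeta
  ancestors of Zeta: {Lambda, Zeta}
Common ancestors: {Lambda}
Walk up from Zeta: Zeta (not in ancestors of Kappa), Lambda (in ancestors of Kappa)
Deepest common ancestor (LCA) = Lambda

Answer: Lambda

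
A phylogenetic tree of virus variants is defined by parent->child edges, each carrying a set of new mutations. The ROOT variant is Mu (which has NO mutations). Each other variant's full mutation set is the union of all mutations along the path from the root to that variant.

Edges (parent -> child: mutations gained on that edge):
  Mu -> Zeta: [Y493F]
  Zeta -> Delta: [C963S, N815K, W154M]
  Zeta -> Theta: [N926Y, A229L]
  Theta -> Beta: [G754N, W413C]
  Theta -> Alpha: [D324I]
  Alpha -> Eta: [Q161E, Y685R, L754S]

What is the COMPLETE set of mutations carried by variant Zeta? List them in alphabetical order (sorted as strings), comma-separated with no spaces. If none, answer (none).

At Mu: gained [] -> total []
At Zeta: gained ['Y493F'] -> total ['Y493F']

Answer: Y493F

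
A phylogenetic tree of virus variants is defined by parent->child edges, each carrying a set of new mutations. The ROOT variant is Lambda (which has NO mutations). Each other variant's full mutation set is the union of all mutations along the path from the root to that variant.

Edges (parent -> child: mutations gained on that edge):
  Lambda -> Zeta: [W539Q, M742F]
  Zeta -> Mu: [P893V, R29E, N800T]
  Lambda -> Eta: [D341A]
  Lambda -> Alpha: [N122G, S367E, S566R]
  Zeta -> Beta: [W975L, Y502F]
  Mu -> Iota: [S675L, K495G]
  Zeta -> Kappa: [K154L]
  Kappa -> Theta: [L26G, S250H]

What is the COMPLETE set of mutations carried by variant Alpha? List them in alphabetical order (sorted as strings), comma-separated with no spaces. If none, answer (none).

Answer: N122G,S367E,S566R

Derivation:
At Lambda: gained [] -> total []
At Alpha: gained ['N122G', 'S367E', 'S566R'] -> total ['N122G', 'S367E', 'S566R']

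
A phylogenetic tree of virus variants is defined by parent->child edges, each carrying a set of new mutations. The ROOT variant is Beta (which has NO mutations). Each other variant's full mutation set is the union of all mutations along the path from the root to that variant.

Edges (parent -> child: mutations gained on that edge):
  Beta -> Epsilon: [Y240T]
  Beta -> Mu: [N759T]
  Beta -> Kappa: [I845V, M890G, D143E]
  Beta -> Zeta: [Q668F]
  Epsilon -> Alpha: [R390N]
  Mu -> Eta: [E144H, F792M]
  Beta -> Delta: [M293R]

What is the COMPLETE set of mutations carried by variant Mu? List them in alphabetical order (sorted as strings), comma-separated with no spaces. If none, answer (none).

Answer: N759T

Derivation:
At Beta: gained [] -> total []
At Mu: gained ['N759T'] -> total ['N759T']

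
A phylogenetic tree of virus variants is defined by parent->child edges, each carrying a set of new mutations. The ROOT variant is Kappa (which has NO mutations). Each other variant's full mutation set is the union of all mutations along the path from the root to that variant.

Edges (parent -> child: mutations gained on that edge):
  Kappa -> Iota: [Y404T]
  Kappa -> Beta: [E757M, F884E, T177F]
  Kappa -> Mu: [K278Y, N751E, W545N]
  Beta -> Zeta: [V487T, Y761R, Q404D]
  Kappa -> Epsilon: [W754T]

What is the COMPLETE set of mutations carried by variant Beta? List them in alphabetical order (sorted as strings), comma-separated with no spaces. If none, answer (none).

At Kappa: gained [] -> total []
At Beta: gained ['E757M', 'F884E', 'T177F'] -> total ['E757M', 'F884E', 'T177F']

Answer: E757M,F884E,T177F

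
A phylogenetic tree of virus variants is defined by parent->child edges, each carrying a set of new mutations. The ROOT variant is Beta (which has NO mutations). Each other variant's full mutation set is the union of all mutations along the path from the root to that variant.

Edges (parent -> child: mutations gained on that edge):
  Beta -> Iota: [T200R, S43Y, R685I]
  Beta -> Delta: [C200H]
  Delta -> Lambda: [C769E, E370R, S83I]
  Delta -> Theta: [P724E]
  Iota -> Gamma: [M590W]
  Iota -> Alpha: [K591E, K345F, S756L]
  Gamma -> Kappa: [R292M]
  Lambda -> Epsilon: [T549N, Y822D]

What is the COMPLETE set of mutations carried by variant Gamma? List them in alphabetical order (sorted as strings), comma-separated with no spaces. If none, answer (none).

Answer: M590W,R685I,S43Y,T200R

Derivation:
At Beta: gained [] -> total []
At Iota: gained ['T200R', 'S43Y', 'R685I'] -> total ['R685I', 'S43Y', 'T200R']
At Gamma: gained ['M590W'] -> total ['M590W', 'R685I', 'S43Y', 'T200R']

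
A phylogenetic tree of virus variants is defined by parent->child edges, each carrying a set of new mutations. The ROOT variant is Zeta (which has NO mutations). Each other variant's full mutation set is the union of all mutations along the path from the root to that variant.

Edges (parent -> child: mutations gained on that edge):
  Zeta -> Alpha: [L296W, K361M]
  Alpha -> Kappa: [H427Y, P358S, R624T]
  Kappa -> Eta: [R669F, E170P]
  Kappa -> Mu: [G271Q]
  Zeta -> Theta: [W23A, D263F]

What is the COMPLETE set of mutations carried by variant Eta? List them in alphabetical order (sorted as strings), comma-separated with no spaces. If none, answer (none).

Answer: E170P,H427Y,K361M,L296W,P358S,R624T,R669F

Derivation:
At Zeta: gained [] -> total []
At Alpha: gained ['L296W', 'K361M'] -> total ['K361M', 'L296W']
At Kappa: gained ['H427Y', 'P358S', 'R624T'] -> total ['H427Y', 'K361M', 'L296W', 'P358S', 'R624T']
At Eta: gained ['R669F', 'E170P'] -> total ['E170P', 'H427Y', 'K361M', 'L296W', 'P358S', 'R624T', 'R669F']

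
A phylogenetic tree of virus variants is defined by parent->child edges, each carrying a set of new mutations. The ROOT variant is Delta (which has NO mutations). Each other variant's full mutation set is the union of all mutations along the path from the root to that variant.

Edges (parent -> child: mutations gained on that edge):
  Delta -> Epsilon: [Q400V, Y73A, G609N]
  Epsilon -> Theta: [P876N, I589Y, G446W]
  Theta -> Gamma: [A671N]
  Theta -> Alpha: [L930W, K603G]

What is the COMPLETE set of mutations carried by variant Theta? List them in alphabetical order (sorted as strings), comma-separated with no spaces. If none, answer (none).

At Delta: gained [] -> total []
At Epsilon: gained ['Q400V', 'Y73A', 'G609N'] -> total ['G609N', 'Q400V', 'Y73A']
At Theta: gained ['P876N', 'I589Y', 'G446W'] -> total ['G446W', 'G609N', 'I589Y', 'P876N', 'Q400V', 'Y73A']

Answer: G446W,G609N,I589Y,P876N,Q400V,Y73A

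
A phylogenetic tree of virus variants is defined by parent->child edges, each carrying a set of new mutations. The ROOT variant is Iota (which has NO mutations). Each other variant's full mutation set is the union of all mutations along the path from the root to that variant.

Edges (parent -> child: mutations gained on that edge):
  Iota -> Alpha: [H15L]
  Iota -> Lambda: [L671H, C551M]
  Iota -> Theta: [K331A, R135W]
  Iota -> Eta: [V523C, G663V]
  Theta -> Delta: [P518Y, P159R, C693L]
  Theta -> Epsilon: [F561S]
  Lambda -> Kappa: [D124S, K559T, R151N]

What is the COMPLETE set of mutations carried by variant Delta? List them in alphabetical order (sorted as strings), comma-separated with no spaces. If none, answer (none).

Answer: C693L,K331A,P159R,P518Y,R135W

Derivation:
At Iota: gained [] -> total []
At Theta: gained ['K331A', 'R135W'] -> total ['K331A', 'R135W']
At Delta: gained ['P518Y', 'P159R', 'C693L'] -> total ['C693L', 'K331A', 'P159R', 'P518Y', 'R135W']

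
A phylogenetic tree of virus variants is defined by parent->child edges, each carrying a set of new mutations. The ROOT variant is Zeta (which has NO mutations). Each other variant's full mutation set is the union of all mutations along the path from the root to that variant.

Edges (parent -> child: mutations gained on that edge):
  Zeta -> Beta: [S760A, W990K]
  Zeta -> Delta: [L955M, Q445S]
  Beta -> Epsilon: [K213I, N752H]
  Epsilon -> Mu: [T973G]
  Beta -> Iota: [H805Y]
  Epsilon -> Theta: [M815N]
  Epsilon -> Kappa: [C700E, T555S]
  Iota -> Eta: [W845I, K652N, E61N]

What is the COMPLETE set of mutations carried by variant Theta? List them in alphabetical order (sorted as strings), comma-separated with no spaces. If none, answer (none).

At Zeta: gained [] -> total []
At Beta: gained ['S760A', 'W990K'] -> total ['S760A', 'W990K']
At Epsilon: gained ['K213I', 'N752H'] -> total ['K213I', 'N752H', 'S760A', 'W990K']
At Theta: gained ['M815N'] -> total ['K213I', 'M815N', 'N752H', 'S760A', 'W990K']

Answer: K213I,M815N,N752H,S760A,W990K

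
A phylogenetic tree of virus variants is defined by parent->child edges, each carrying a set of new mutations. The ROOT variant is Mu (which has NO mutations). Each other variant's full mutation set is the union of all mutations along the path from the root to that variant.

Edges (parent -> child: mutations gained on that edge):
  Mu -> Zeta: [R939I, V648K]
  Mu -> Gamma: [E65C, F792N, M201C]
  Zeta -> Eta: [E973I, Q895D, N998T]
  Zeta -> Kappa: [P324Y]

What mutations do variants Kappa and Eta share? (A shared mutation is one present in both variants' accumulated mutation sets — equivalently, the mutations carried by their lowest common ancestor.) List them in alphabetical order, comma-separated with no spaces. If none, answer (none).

Accumulating mutations along path to Kappa:
  At Mu: gained [] -> total []
  At Zeta: gained ['R939I', 'V648K'] -> total ['R939I', 'V648K']
  At Kappa: gained ['P324Y'] -> total ['P324Y', 'R939I', 'V648K']
Mutations(Kappa) = ['P324Y', 'R939I', 'V648K']
Accumulating mutations along path to Eta:
  At Mu: gained [] -> total []
  At Zeta: gained ['R939I', 'V648K'] -> total ['R939I', 'V648K']
  At Eta: gained ['E973I', 'Q895D', 'N998T'] -> total ['E973I', 'N998T', 'Q895D', 'R939I', 'V648K']
Mutations(Eta) = ['E973I', 'N998T', 'Q895D', 'R939I', 'V648K']
Intersection: ['P324Y', 'R939I', 'V648K'] ∩ ['E973I', 'N998T', 'Q895D', 'R939I', 'V648K'] = ['R939I', 'V648K']

Answer: R939I,V648K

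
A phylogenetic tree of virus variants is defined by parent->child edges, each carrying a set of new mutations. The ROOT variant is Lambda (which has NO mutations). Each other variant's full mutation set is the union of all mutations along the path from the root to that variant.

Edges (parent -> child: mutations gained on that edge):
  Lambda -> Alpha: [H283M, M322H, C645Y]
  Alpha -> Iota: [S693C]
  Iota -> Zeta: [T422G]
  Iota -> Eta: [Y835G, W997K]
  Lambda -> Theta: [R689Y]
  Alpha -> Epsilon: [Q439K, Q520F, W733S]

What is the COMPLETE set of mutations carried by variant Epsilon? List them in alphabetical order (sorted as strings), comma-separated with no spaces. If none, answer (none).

At Lambda: gained [] -> total []
At Alpha: gained ['H283M', 'M322H', 'C645Y'] -> total ['C645Y', 'H283M', 'M322H']
At Epsilon: gained ['Q439K', 'Q520F', 'W733S'] -> total ['C645Y', 'H283M', 'M322H', 'Q439K', 'Q520F', 'W733S']

Answer: C645Y,H283M,M322H,Q439K,Q520F,W733S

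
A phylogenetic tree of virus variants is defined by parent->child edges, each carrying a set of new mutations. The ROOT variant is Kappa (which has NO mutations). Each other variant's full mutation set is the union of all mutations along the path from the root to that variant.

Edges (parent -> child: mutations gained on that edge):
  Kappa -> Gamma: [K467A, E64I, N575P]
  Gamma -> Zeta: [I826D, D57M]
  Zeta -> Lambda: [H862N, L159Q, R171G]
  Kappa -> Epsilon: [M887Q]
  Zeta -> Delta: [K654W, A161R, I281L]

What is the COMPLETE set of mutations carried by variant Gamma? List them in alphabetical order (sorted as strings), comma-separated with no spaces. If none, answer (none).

At Kappa: gained [] -> total []
At Gamma: gained ['K467A', 'E64I', 'N575P'] -> total ['E64I', 'K467A', 'N575P']

Answer: E64I,K467A,N575P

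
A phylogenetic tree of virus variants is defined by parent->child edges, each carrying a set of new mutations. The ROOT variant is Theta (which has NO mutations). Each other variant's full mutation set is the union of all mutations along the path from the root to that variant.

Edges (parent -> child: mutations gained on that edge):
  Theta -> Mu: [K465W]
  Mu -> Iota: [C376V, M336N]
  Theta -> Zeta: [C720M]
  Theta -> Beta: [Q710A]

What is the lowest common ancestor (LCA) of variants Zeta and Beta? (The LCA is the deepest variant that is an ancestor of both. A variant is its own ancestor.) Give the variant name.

Path from root to Zeta: Theta -> Zeta
  ancestors of Zeta: {Theta, Zeta}
Path from root to Beta: Theta -> Beta
  ancestors of Beta: {Theta, Beta}
Common ancestors: {Theta}
Walk up from Beta: Beta (not in ancestors of Zeta), Theta (in ancestors of Zeta)
Deepest common ancestor (LCA) = Theta

Answer: Theta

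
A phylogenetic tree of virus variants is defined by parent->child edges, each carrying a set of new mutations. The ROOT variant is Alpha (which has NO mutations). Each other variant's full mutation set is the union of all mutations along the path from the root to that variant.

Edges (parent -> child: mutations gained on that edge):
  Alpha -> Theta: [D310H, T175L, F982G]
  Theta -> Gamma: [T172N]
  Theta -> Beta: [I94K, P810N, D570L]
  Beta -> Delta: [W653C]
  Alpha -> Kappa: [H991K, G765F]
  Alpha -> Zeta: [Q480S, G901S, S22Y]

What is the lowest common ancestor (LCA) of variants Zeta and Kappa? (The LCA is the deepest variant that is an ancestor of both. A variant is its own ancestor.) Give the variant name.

Path from root to Zeta: Alpha -> Zeta
  ancestors of Zeta: {Alpha, Zeta}
Path from root to Kappa: Alpha -> Kappa
  ancestors of Kappa: {Alpha, Kappa}
Common ancestors: {Alpha}
Walk up from Kappa: Kappa (not in ancestors of Zeta), Alpha (in ancestors of Zeta)
Deepest common ancestor (LCA) = Alpha

Answer: Alpha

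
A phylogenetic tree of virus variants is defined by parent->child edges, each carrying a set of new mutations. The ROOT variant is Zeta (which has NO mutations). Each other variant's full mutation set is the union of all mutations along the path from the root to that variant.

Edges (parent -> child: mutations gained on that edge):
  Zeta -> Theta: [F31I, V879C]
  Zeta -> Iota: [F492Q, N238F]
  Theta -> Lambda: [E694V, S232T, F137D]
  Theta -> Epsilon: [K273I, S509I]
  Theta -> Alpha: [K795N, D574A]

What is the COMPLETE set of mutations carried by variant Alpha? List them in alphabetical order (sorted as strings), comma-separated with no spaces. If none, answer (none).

At Zeta: gained [] -> total []
At Theta: gained ['F31I', 'V879C'] -> total ['F31I', 'V879C']
At Alpha: gained ['K795N', 'D574A'] -> total ['D574A', 'F31I', 'K795N', 'V879C']

Answer: D574A,F31I,K795N,V879C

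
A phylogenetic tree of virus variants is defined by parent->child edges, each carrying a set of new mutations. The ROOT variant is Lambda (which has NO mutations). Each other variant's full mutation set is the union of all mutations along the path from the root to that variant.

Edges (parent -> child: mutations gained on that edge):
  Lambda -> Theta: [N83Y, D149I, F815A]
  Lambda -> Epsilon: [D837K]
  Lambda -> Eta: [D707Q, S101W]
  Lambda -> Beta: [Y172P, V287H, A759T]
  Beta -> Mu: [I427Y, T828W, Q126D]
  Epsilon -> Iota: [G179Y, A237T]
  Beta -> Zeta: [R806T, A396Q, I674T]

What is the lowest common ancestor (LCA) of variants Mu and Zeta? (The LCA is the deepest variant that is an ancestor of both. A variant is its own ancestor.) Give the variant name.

Answer: Beta

Derivation:
Path from root to Mu: Lambda -> Beta -> Mu
  ancestors of Mu: {Lambda, Beta, Mu}
Path from root to Zeta: Lambda -> Beta -> Zeta
  ancestors of Zeta: {Lambda, Beta, Zeta}
Common ancestors: {Lambda, Beta}
Walk up from Zeta: Zeta (not in ancestors of Mu), Beta (in ancestors of Mu), Lambda (in ancestors of Mu)
Deepest common ancestor (LCA) = Beta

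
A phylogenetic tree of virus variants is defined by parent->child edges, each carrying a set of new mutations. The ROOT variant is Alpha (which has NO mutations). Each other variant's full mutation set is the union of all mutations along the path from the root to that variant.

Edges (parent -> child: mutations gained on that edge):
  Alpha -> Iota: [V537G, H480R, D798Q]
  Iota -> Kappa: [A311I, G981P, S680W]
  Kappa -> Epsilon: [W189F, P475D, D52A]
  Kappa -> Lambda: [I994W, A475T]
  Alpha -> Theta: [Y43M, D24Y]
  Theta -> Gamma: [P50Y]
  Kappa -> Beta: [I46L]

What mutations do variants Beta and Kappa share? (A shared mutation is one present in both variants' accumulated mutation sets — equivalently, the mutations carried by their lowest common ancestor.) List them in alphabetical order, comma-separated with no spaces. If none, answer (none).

Answer: A311I,D798Q,G981P,H480R,S680W,V537G

Derivation:
Accumulating mutations along path to Beta:
  At Alpha: gained [] -> total []
  At Iota: gained ['V537G', 'H480R', 'D798Q'] -> total ['D798Q', 'H480R', 'V537G']
  At Kappa: gained ['A311I', 'G981P', 'S680W'] -> total ['A311I', 'D798Q', 'G981P', 'H480R', 'S680W', 'V537G']
  At Beta: gained ['I46L'] -> total ['A311I', 'D798Q', 'G981P', 'H480R', 'I46L', 'S680W', 'V537G']
Mutations(Beta) = ['A311I', 'D798Q', 'G981P', 'H480R', 'I46L', 'S680W', 'V537G']
Accumulating mutations along path to Kappa:
  At Alpha: gained [] -> total []
  At Iota: gained ['V537G', 'H480R', 'D798Q'] -> total ['D798Q', 'H480R', 'V537G']
  At Kappa: gained ['A311I', 'G981P', 'S680W'] -> total ['A311I', 'D798Q', 'G981P', 'H480R', 'S680W', 'V537G']
Mutations(Kappa) = ['A311I', 'D798Q', 'G981P', 'H480R', 'S680W', 'V537G']
Intersection: ['A311I', 'D798Q', 'G981P', 'H480R', 'I46L', 'S680W', 'V537G'] ∩ ['A311I', 'D798Q', 'G981P', 'H480R', 'S680W', 'V537G'] = ['A311I', 'D798Q', 'G981P', 'H480R', 'S680W', 'V537G']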